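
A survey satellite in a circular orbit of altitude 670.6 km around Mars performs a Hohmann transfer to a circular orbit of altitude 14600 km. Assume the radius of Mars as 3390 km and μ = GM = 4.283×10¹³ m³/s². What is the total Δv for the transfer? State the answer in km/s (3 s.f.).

Δv_total ≈ 1.51 km/s

r₁ = 3390 + 670.6 = 4060.6 km = 4.0606×10⁶ m.
r₂ = 3390 + 14600 = 17990 km = 1.7990×10⁷ m.
Transfer ellipse a_t = (r₁ + r₂)/2 = 1.103×10⁷ m.
At r₁: circular v_c1 = √(μ/r₁) = 3248 m/s; transfer-periapsis v_p = √[μ(2/r₁ − 1/a_t)] = 4149 m/s.
Δv₁ = v_p − v_c1 = 900.9 m/s.
At r₂: circular v_c2 = √(μ/r₂) = 1543 m/s; transfer-apoapsis v_a = √[μ(2/r₂ − 1/a_t)] = 936.4 m/s.
Δv₂ = v_c2 − v_a = 606.6 m/s.
Total Δv = Δv₁ + Δv₂ = 1507 m/s = 1.507 km/s.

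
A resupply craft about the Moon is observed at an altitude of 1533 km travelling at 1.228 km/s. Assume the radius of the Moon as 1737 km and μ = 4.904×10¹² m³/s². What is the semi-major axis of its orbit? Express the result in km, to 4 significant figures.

r = 1737 + 1533 = 3270.0 km = 3.270×10⁶ m.
Vis-viva rearranged: 1/a = 2/r − v²/μ = 6.116×10⁻⁷ − 3.075×10⁻⁷ = 3.041×10⁻⁷ m⁻¹.
a = 3.288×10⁶ m = 3288.2 km.

a ≈ 3288 km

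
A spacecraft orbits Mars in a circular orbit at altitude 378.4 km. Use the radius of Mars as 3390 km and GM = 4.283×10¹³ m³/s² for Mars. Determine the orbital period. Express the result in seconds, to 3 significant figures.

r = 3390 + 378.4 = 3768.4 km = 3.7684×10⁶ m.
Kepler's third law: T = 2π√(r³/μ) = 2π√((3.768×10⁶)³ / 4.283×10¹³).
r³/μ = 1.249×10⁶ s², so T = 2π × 1.118×10³ = 7.023×10³ s.

T ≈ 7020 seconds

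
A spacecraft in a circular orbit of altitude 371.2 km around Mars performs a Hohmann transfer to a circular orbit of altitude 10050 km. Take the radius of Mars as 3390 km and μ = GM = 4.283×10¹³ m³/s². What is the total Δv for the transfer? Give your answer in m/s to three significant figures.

Δv_total ≈ 1450 m/s

r₁ = 3390 + 371.2 = 3761.2 km = 3.7612×10⁶ m.
r₂ = 3390 + 10050 = 13440 km = 1.3440×10⁷ m.
Transfer ellipse a_t = (r₁ + r₂)/2 = 8.601×10⁶ m.
At r₁: circular v_c1 = √(μ/r₁) = 3375 m/s; transfer-periapsis v_p = √[μ(2/r₁ − 1/a_t)] = 4218 m/s.
Δv₁ = v_p − v_c1 = 843.9 m/s.
At r₂: circular v_c2 = √(μ/r₂) = 1785 m/s; transfer-apoapsis v_a = √[μ(2/r₂ − 1/a_t)] = 1181 m/s.
Δv₂ = v_c2 − v_a = 604.6 m/s.
Total Δv = Δv₁ + Δv₂ = 1449 m/s.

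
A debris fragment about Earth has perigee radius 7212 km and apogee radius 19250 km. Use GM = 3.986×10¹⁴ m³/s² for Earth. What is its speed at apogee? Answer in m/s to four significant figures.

v ≈ 3360 m/s

Semi-major axis a = (r_p + r_a)/2 = 13231 km = 1.323×10⁷ m.
Vis-viva: v² = μ(2/r − 1/a) = 3.986×10¹⁴ × (1.039×10⁻⁷ − 7.558×10⁻⁸) = 1.129×10⁷ m²/s².
v = 3360 m/s.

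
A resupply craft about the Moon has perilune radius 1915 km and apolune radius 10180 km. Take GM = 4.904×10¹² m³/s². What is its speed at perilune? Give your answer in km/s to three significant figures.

Semi-major axis a = (r_p + r_a)/2 = 6047.5 km = 6.048×10⁶ m.
Vis-viva: v² = μ(2/r − 1/a) = 4.904×10¹² × (1.044×10⁻⁶ − 1.654×10⁻⁷) = 4.311×10⁶ m²/s².
v = 2076 m/s = 2.076 km/s.

v ≈ 2.08 km/s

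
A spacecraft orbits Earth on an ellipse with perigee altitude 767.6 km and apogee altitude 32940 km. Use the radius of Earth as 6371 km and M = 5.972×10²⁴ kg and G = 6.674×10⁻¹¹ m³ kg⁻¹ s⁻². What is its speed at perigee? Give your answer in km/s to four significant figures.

μ = GM = 6.674×10⁻¹¹ × 5.972×10²⁴ = 3.986×10¹⁴ m³/s².
r_p = 6371 + 767.6 = 7138.6 km = 7.1386×10⁶ m.
r_a = 6371 + 32940 = 39311 km = 3.9311×10⁷ m.
Semi-major axis a = (r_p + r_a)/2 = 23225 km = 2.322×10⁷ m.
Vis-viva: v² = μ(2/r − 1/a) = 3.986×10¹⁴ × (2.802×10⁻⁷ − 4.306×10⁻⁸) = 9.451×10⁷ m²/s².
v = 9721 m/s = 9.721 km/s.

v ≈ 9.721 km/s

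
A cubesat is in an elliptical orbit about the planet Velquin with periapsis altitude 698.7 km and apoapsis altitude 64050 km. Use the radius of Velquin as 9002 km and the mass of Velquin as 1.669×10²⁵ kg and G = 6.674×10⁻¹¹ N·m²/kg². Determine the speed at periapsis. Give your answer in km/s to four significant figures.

μ = GM = 6.674×10⁻¹¹ × 1.669×10²⁵ = 1.114×10¹⁵ m³/s².
r_p = 9002 + 698.7 = 9700.7 km = 9.7007×10⁶ m.
r_a = 9002 + 64050 = 73052 km = 7.3052×10⁷ m.
Semi-major axis a = (r_p + r_a)/2 = 41376 km = 4.138×10⁷ m.
Vis-viva: v² = μ(2/r − 1/a) = 1.114×10¹⁵ × (2.062×10⁻⁷ − 2.417×10⁻⁸) = 2.027×10⁸ m²/s².
v = 14240 m/s = 14.24 km/s.

v ≈ 14.24 km/s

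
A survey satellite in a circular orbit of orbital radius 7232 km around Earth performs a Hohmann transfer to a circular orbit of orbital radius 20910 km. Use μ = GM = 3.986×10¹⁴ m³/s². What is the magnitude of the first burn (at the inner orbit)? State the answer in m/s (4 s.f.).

Δv ≈ 1626 m/s

r₁ = 7232 km = 7.232×10⁶ m.
r₂ = 20910 km = 2.091×10⁷ m.
Transfer ellipse a_t = (r₁ + r₂)/2 = 1.407×10⁷ m.
At r₁: circular v_c1 = √(μ/r₁) = 7424 m/s; transfer-perigee v_p = √[μ(2/r₁ − 1/a_t)] = 9050 m/s.
Δv₁ = v_p − v_c1 = 1626 m/s.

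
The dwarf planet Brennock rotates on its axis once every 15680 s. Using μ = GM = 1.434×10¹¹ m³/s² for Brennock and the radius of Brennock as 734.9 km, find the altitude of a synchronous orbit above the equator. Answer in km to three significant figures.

h_sync ≈ 228 km

A synchronous orbit has period T, so by Kepler's third law a = (μT²/4π²)^(1/3).
μT²/4π² = 1.434×10¹¹ × (1.568×10⁴)² / 39.48 = 8.931×10¹⁷ m³.
a = 9.630×10⁵ m = 963.00 km.
Altitude h = a − R = 963.00 − 734.9 = 228.10 km.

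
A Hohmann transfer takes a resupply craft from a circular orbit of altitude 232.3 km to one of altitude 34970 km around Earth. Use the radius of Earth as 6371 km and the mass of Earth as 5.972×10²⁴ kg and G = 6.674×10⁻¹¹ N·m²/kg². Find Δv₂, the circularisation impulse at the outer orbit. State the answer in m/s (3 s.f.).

μ = GM = 6.674×10⁻¹¹ × 5.972×10²⁴ = 3.986×10¹⁴ m³/s².
r₁ = 6371 + 232.3 = 6603.3 km = 6.6033×10⁶ m.
r₂ = 6371 + 34970 = 41341 km = 4.1341×10⁷ m.
Transfer ellipse a_t = (r₁ + r₂)/2 = 2.397×10⁷ m.
At r₁: circular v_c1 = √(μ/r₁) = 7769 m/s; transfer-perigee v_p = √[μ(2/r₁ − 1/a_t)] = 10200 m/s.
At r₂: circular v_c2 = √(μ/r₂) = 3105 m/s; transfer-apogee v_a = √[μ(2/r₂ − 1/a_t)] = 1630 m/s.
Δv₂ = v_c2 − v_a = 1475 m/s.

Δv ≈ 1480 m/s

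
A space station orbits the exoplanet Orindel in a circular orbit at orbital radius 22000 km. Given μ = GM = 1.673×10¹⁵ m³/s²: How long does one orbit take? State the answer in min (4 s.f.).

T ≈ 264.2 min

r = 22000 km = 2.200×10⁷ m.
Kepler's third law: T = 2π√(r³/μ) = 2π√((2.200×10⁷)³ / 1.673×10¹⁵).
r³/μ = 6.365×10⁶ s², so T = 2π × 2.523×10³ = 1.585×10⁴ s.
Converting: 1.585×10⁴ s ÷ 60.00 = 264.2 min.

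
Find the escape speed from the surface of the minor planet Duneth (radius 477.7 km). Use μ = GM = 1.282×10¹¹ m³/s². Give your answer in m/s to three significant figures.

v_esc ≈ 733 m/s

r = R = 4.777×10⁵ m.
Escape speed v_esc = √(2μ/r) = √(2 × 1.282×10¹¹ / 4.777×10⁵) = √(5.367×10⁵) = 732.6 m/s.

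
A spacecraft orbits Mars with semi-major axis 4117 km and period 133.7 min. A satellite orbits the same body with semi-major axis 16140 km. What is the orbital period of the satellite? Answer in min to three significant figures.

Kepler's third law: T² ∝ a³, so T₂ = T₁ (a₂/a₁)^(3/2).
a₂/a₁ = 3.920, (a₂/a₁)^(3/2) = 7.762.
T₂ = 133.7 × 7.762 = 1038 min.

T₂ ≈ 1040 min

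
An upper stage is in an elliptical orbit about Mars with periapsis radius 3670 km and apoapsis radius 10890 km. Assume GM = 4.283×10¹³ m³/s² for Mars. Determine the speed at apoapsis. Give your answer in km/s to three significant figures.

v ≈ 1.41 km/s

Semi-major axis a = (r_p + r_a)/2 = 7280.0 km = 7.280×10⁶ m.
Vis-viva: v² = μ(2/r − 1/a) = 4.283×10¹³ × (1.837×10⁻⁷ − 1.374×10⁻⁷) = 1.983×10⁶ m²/s².
v = 1408 m/s = 1.408 km/s.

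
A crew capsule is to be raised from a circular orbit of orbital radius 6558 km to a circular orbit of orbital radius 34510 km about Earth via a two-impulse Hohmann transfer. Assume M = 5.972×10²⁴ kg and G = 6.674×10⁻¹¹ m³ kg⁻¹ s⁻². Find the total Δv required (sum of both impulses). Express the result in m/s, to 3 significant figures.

μ = GM = 6.674×10⁻¹¹ × 5.972×10²⁴ = 3.986×10¹⁴ m³/s².
r₁ = 6558 km = 6.558×10⁶ m.
r₂ = 34510 km = 3.451×10⁷ m.
Transfer ellipse a_t = (r₁ + r₂)/2 = 2.053×10⁷ m.
At r₁: circular v_c1 = √(μ/r₁) = 7796 m/s; transfer-perigee v_p = √[μ(2/r₁ − 1/a_t)] = 10110 m/s.
Δv₁ = v_p − v_c1 = 2311 m/s.
At r₂: circular v_c2 = √(μ/r₂) = 3398 m/s; transfer-apogee v_a = √[μ(2/r₂ − 1/a_t)] = 1921 m/s.
Δv₂ = v_c2 − v_a = 1478 m/s.
Total Δv = Δv₁ + Δv₂ = 3789 m/s.

Δv_total ≈ 3790 m/s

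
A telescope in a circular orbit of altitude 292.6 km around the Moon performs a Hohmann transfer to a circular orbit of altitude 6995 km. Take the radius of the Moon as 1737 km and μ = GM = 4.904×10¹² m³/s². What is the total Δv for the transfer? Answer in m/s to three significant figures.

r₁ = 1737 + 292.6 = 2029.6 km = 2.0296×10⁶ m.
r₂ = 1737 + 6995 = 8732.0 km = 8.7320×10⁶ m.
Transfer ellipse a_t = (r₁ + r₂)/2 = 5.381×10⁶ m.
At r₁: circular v_c1 = √(μ/r₁) = 1554 m/s; transfer-perilune v_p = √[μ(2/r₁ − 1/a_t)] = 1980 m/s.
Δv₁ = v_p − v_c1 = 425.7 m/s.
At r₂: circular v_c2 = √(μ/r₂) = 749.4 m/s; transfer-apolune v_a = √[μ(2/r₂ − 1/a_t)] = 460.3 m/s.
Δv₂ = v_c2 − v_a = 289.2 m/s.
Total Δv = Δv₁ + Δv₂ = 714.9 m/s.

Δv_total ≈ 715 m/s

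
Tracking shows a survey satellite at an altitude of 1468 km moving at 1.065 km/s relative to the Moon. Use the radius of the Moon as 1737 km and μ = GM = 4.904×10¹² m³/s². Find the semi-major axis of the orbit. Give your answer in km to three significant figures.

r = 1737 + 1468 = 3205.0 km = 3.205×10⁶ m.
Vis-viva rearranged: 1/a = 2/r − v²/μ = 6.240×10⁻⁷ − 2.313×10⁻⁷ = 3.927×10⁻⁷ m⁻¹.
a = 2.546×10⁶ m = 2546.2 km.

a ≈ 2550 km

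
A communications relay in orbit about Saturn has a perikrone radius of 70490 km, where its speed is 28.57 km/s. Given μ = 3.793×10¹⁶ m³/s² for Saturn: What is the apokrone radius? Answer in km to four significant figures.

r_p = 7.049×10⁷ m.
Specific energy ε = v²/2 − μ/r = -1.300×10⁸ J/kg, so a = −μ/(2ε) = 1.459×10⁸ m.
The apsides satisfy r_p + r_a = 2a, so the apokrone radius is 2a − r_p = 2.214×10⁸ m = 2.2135×10⁵ km.

apokrone radius ≈ 2.214×10⁵ km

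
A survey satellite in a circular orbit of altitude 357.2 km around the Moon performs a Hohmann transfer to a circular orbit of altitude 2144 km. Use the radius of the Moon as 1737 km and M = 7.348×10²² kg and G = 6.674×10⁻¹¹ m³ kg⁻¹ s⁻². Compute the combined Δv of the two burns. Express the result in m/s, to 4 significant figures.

Δv_total ≈ 396.8 m/s

μ = GM = 6.674×10⁻¹¹ × 7.348×10²² = 4.904×10¹² m³/s².
r₁ = 1737 + 357.2 = 2094.2 km = 2.0942×10⁶ m.
r₂ = 1737 + 2144 = 3881.0 km = 3.8810×10⁶ m.
Transfer ellipse a_t = (r₁ + r₂)/2 = 2.988×10⁶ m.
At r₁: circular v_c1 = √(μ/r₁) = 1530 m/s; transfer-perilune v_p = √[μ(2/r₁ − 1/a_t)] = 1744 m/s.
Δv₁ = v_p − v_c1 = 213.9 m/s.
At r₂: circular v_c2 = √(μ/r₂) = 1124 m/s; transfer-apolune v_a = √[μ(2/r₂ − 1/a_t)] = 941.1 m/s.
Δv₂ = v_c2 − v_a = 183.0 m/s.
Total Δv = Δv₁ + Δv₂ = 396.8 m/s.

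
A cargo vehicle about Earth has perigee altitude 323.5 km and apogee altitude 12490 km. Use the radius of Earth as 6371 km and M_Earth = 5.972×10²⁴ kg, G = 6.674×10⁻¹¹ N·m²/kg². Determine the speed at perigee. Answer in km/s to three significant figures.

μ = GM = 6.674×10⁻¹¹ × 5.972×10²⁴ = 3.986×10¹⁴ m³/s².
r_p = 6371 + 323.5 = 6694.5 km = 6.6945×10⁶ m.
r_a = 6371 + 12490 = 18861 km = 1.8861×10⁷ m.
Semi-major axis a = (r_p + r_a)/2 = 12778 km = 1.278×10⁷ m.
Vis-viva: v² = μ(2/r − 1/a) = 3.986×10¹⁴ × (2.988×10⁻⁷ − 7.826×10⁻⁸) = 8.788×10⁷ m²/s².
v = 9375 m/s = 9.375 km/s.

v ≈ 9.37 km/s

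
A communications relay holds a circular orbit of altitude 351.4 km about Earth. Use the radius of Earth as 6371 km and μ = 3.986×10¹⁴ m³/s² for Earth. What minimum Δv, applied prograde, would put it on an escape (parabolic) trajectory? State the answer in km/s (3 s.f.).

Δv ≈ 3.19 km/s

r = 6371 + 351.4 = 6722.4 km = 6.7224×10⁶ m.
Circular speed v_c = √(μ/r) = 7700 m/s.
Escape speed v_esc = √(2μ/r) = √2 × v_c = 10890 m/s.
Δv = v_esc − v_c = 3190 m/s = 3.190 km/s.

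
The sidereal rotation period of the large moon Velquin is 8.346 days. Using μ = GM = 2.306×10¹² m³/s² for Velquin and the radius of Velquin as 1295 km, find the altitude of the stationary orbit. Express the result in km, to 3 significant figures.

h_sync ≈ 29900 km

T = 8.346 days = 7.211×10⁵ s.
A synchronous orbit has period T, so by Kepler's third law a = (μT²/4π²)^(1/3).
μT²/4π² = 2.306×10¹² × (7.211×10⁵)² / 39.48 = 3.037×10²² m³.
a = 3.120×10⁷ m = 31200 km.
Altitude h = a − R = 31200 − 1295 = 29905 km.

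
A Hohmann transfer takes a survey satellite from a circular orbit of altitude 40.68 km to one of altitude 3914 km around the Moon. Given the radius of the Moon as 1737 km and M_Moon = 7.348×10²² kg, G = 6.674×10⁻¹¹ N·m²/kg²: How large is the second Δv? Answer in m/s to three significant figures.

μ = GM = 6.674×10⁻¹¹ × 7.348×10²² = 4.904×10¹² m³/s².
r₁ = 1737 + 40.68 = 1777.7 km = 1.7777×10⁶ m.
r₂ = 1737 + 3914 = 5651.0 km = 5.6510×10⁶ m.
Transfer ellipse a_t = (r₁ + r₂)/2 = 3.714×10⁶ m.
At r₁: circular v_c1 = √(μ/r₁) = 1661 m/s; transfer-perilune v_p = √[μ(2/r₁ − 1/a_t)] = 2049 m/s.
At r₂: circular v_c2 = √(μ/r₂) = 931.6 m/s; transfer-apolune v_a = √[μ(2/r₂ − 1/a_t)] = 644.5 m/s.
Δv₂ = v_c2 − v_a = 287.1 m/s.

Δv ≈ 287 m/s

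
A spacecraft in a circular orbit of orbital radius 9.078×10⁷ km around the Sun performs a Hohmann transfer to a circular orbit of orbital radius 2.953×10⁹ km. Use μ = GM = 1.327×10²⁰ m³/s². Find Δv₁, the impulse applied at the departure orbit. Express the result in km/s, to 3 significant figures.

Δv ≈ 15.0 km/s

r₁ = 9.078×10⁷ km = 9.078×10¹⁰ m.
r₂ = 2.953×10⁹ km = 2.953×10¹² m.
Transfer ellipse a_t = (r₁ + r₂)/2 = 1.522×10¹² m.
At r₁: circular v_c1 = √(μ/r₁) = 38230 m/s; transfer-perihelion v_p = √[μ(2/r₁ − 1/a_t)] = 53260 m/s.
Δv₁ = v_p − v_c1 = 15020 m/s.
= 15.02 km/s.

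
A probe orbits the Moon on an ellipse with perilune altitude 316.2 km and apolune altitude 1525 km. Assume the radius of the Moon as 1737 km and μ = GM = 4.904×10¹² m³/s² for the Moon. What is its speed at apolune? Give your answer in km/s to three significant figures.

v ≈ 1.08 km/s

r_p = 1737 + 316.2 = 2053.2 km = 2.0532×10⁶ m.
r_a = 1737 + 1525 = 3262.0 km = 3.2620×10⁶ m.
Semi-major axis a = (r_p + r_a)/2 = 2657.6 km = 2.658×10⁶ m.
Vis-viva: v² = μ(2/r − 1/a) = 4.904×10¹² × (6.131×10⁻⁷ − 3.763×10⁻⁷) = 1.161×10⁶ m²/s².
v = 1078 m/s = 1.078 km/s.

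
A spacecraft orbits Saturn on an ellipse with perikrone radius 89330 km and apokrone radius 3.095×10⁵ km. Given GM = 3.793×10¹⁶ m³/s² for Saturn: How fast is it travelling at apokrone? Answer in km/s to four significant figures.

Semi-major axis a = (r_p + r_a)/2 = 1.9942×10⁵ km = 1.994×10⁸ m.
Vis-viva: v² = μ(2/r − 1/a) = 3.793×10¹⁶ × (6.462×10⁻⁹ − 5.015×10⁻⁹) = 5.490×10⁷ m²/s².
v = 7409 m/s = 7.409 km/s.

v ≈ 7.409 km/s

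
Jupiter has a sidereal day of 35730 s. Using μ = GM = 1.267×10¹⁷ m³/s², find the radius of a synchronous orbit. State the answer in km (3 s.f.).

r_sync ≈ 1.60×10⁵ km

A synchronous orbit has period T, so by Kepler's third law a = (μT²/4π²)^(1/3).
μT²/4π² = 1.267×10¹⁷ × (3.573×10⁴)² / 39.48 = 4.097×10²⁴ m³.
a = 1.600×10⁸ m = 1.6002×10⁵ km.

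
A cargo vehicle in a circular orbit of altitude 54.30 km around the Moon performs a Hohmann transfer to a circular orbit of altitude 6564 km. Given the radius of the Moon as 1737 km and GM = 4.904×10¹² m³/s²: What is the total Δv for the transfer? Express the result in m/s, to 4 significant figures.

r₁ = 1737 + 54.30 = 1791.3 km = 1.7913×10⁶ m.
r₂ = 1737 + 6564 = 8301.0 km = 8.3010×10⁶ m.
Transfer ellipse a_t = (r₁ + r₂)/2 = 5.046×10⁶ m.
At r₁: circular v_c1 = √(μ/r₁) = 1655 m/s; transfer-perilune v_p = √[μ(2/r₁ − 1/a_t)] = 2122 m/s.
Δv₁ = v_p − v_c1 = 467.6 m/s.
At r₂: circular v_c2 = √(μ/r₂) = 768.6 m/s; transfer-apolune v_a = √[μ(2/r₂ − 1/a_t)] = 457.9 m/s.
Δv₂ = v_c2 − v_a = 310.7 m/s.
Total Δv = Δv₁ + Δv₂ = 778.2 m/s.

Δv_total ≈ 778.2 m/s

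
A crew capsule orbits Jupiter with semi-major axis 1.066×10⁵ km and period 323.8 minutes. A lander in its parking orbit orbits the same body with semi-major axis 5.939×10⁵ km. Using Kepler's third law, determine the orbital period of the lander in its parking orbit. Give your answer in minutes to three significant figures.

Kepler's third law: T² ∝ a³, so T₂ = T₁ (a₂/a₁)^(3/2).
a₂/a₁ = 5.571, (a₂/a₁)^(3/2) = 13.15.
T₂ = 323.8 × 13.15 = 4258 minutes.

T₂ ≈ 4260 minutes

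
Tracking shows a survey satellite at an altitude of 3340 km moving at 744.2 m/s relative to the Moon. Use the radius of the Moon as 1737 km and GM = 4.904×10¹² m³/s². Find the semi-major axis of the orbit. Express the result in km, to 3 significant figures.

r = 1737 + 3340 = 5077.0 km = 5.077×10⁶ m.
Specific orbital energy ε = v²/2 − μ/r = (744.2)²/2 − 4.904×10¹²/5.077×10⁶ = -6.890×10⁵ J/kg.
Since ε = −μ/(2a), a = −μ/(2ε) = 3.559×10⁶ m = 3558.7 km.

a ≈ 3560 km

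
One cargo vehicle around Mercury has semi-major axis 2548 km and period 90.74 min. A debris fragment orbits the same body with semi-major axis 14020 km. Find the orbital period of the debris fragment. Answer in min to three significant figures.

T₂ ≈ 1170 min

Kepler's third law: T² ∝ a³, so T₂ = T₁ (a₂/a₁)^(3/2).
a₂/a₁ = 5.502, (a₂/a₁)^(3/2) = 12.91.
T₂ = 90.74 × 12.91 = 1171 min.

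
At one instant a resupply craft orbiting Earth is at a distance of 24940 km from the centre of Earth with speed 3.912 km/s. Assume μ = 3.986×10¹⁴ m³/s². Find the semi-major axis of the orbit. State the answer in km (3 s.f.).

r = 2.494×10⁷ m.
Vis-viva rearranged: 1/a = 2/r − v²/μ = 8.019×10⁻⁸ − 3.839×10⁻⁸ = 4.180×10⁻⁸ m⁻¹.
a = 2.392×10⁷ m = 23924 km.

a ≈ 23900 km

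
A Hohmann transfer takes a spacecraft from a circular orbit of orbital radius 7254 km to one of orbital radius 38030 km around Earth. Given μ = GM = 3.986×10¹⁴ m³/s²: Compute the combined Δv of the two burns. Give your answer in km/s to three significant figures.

r₁ = 7254 km = 7.254×10⁶ m.
r₂ = 38030 km = 3.803×10⁷ m.
Transfer ellipse a_t = (r₁ + r₂)/2 = 2.264×10⁷ m.
At r₁: circular v_c1 = √(μ/r₁) = 7413 m/s; transfer-perigee v_p = √[μ(2/r₁ − 1/a_t)] = 9607 m/s.
Δv₁ = v_p − v_c1 = 2194 m/s.
At r₂: circular v_c2 = √(μ/r₂) = 3237 m/s; transfer-apogee v_a = √[μ(2/r₂ − 1/a_t)] = 1832 m/s.
Δv₂ = v_c2 − v_a = 1405 m/s.
Total Δv = Δv₁ + Δv₂ = 3599 m/s = 3.599 km/s.

Δv_total ≈ 3.60 km/s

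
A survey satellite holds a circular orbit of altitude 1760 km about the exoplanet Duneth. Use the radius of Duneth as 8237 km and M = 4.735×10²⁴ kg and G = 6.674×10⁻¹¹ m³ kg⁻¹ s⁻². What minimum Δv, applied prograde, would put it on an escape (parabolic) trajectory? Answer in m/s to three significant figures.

Δv ≈ 2330 m/s

μ = GM = 6.674×10⁻¹¹ × 4.735×10²⁴ = 3.160×10¹⁴ m³/s².
r = 8237 + 1760 = 9997.0 km = 9.9970×10⁶ m.
Circular speed v_c = √(μ/r) = 5622 m/s.
Escape speed v_esc = √(2μ/r) = √2 × v_c = 7951 m/s.
Δv = v_esc − v_c = 2329 m/s.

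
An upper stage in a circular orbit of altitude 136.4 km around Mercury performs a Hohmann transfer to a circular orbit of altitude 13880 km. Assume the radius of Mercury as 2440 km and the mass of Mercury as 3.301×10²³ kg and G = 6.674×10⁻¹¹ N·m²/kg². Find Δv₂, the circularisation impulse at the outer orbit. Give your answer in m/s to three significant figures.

Δv ≈ 555 m/s

μ = GM = 6.674×10⁻¹¹ × 3.301×10²³ = 2.203×10¹³ m³/s².
r₁ = 2440 + 136.4 = 2576.4 km = 2.5764×10⁶ m.
r₂ = 2440 + 13880 = 16320 km = 1.6320×10⁷ m.
Transfer ellipse a_t = (r₁ + r₂)/2 = 9.448×10⁶ m.
At r₁: circular v_c1 = √(μ/r₁) = 2924 m/s; transfer-periherm v_p = √[μ(2/r₁ − 1/a_t)] = 3843 m/s.
At r₂: circular v_c2 = √(μ/r₂) = 1162 m/s; transfer-apoherm v_a = √[μ(2/r₂ − 1/a_t)] = 606.7 m/s.
Δv₂ = v_c2 − v_a = 555.1 m/s.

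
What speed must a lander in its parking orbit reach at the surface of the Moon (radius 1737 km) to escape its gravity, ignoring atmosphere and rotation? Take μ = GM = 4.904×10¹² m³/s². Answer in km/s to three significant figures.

v_esc ≈ 2.38 km/s

r = R = 1.737×10⁶ m.
Escape speed v_esc = √(2μ/r) = √(2 × 4.904×10¹² / 1.737×10⁶) = √(5.647×10⁶) = 2376 m/s.
= 2.376 km/s.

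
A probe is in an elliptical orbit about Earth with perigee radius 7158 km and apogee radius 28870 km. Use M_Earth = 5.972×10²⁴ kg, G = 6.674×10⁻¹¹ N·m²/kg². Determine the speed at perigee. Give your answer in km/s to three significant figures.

v ≈ 9.45 km/s

μ = GM = 6.674×10⁻¹¹ × 5.972×10²⁴ = 3.986×10¹⁴ m³/s².
Semi-major axis a = (r_p + r_a)/2 = 18014 km = 1.801×10⁷ m.
Vis-viva: v² = μ(2/r − 1/a) = 3.986×10¹⁴ × (2.794×10⁻⁷ − 5.551×10⁻⁸) = 8.924×10⁷ m²/s².
v = 9447 m/s = 9.447 km/s.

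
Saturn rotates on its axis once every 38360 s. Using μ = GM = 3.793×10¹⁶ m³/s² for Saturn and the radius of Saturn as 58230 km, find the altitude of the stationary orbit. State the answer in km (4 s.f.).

h_sync ≈ 54000 km

A synchronous orbit has period T, so by Kepler's third law a = (μT²/4π²)^(1/3).
μT²/4π² = 3.793×10¹⁶ × (3.836×10⁴)² / 39.48 = 1.414×10²⁴ m³.
a = 1.122×10⁸ m = 1.1223×10⁵ km.
Altitude h = a − R = 1.1223×10⁵ − 58230 = 54005 km.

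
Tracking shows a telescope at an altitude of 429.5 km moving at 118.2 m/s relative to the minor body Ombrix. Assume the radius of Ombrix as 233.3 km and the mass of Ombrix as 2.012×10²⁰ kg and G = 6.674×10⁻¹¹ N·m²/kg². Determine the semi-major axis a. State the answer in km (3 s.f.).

μ = GM = 6.674×10⁻¹¹ × 2.012×10²⁰ = 1.343×10¹⁰ m³/s².
r = 233.3 + 429.5 = 662.80 km = 6.628×10⁵ m.
Vis-viva rearranged: 1/a = 2/r − v²/μ = 3.018×10⁻⁶ − 1.040×10⁻⁶ = 1.977×10⁻⁶ m⁻¹.
a = 5.058×10⁵ m = 505.80 km.

a ≈ 506 km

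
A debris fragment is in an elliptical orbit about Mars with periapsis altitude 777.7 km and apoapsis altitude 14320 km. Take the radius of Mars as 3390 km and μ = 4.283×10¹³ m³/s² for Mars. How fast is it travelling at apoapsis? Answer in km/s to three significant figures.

r_p = 3390 + 777.7 = 4167.7 km = 4.1677×10⁶ m.
r_a = 3390 + 14320 = 17710 km = 1.7710×10⁷ m.
Semi-major axis a = (r_p + r_a)/2 = 10939 km = 1.094×10⁷ m.
Vis-viva: v² = μ(2/r − 1/a) = 4.283×10¹³ × (1.129×10⁻⁷ − 9.142×10⁻⁸) = 9.214×10⁵ m²/s².
v = 959.9 m/s = 0.9599 km/s.

v ≈ 0.96 km/s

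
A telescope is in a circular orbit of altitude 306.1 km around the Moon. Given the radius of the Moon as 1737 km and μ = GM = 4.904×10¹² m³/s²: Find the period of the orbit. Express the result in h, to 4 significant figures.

T ≈ 2.302 h

r = 1737 + 306.1 = 2043.1 km = 2.0431×10⁶ m.
Kepler's third law: T = 2π√(r³/μ) = 2π√((2.043×10⁶)³ / 4.904×10¹²).
r³/μ = 1.739×10⁶ s², so T = 2π × 1.319×10³ = 8.286×10³ s.
Converting: 8.286×10³ s ÷ 3600 = 2.302 h.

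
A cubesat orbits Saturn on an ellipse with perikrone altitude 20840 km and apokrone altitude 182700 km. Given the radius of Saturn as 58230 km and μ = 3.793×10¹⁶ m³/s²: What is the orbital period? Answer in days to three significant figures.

T ≈ 0.756 days

r_p = 58230 + 20840 = 79070 km = 7.9070×10⁷ m.
r_a = 58230 + 182700 = 240930 km = 2.4093×10⁸ m.
Semi-major axis a = (r_p + r_a)/2 = (79070 + 2.4093×10⁵)/2 = 1.6000×10⁵ km = 1.600×10⁸ m.
By Kepler's third law T = 2π√(a³/μ) = 2π × 1.039×10⁴ = 6.529×10⁴ s.
= 0.7557 days.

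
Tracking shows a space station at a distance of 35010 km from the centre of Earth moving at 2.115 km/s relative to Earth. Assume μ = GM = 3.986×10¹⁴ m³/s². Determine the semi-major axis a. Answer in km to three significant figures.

a ≈ 21800 km

r = 3.501×10⁷ m.
Specific orbital energy ε = v²/2 − μ/r = (2115)²/2 − 3.986×10¹⁴/3.501×10⁷ = -9.149×10⁶ J/kg.
Since ε = −μ/(2a), a = −μ/(2ε) = 2.178×10⁷ m = 21785 km.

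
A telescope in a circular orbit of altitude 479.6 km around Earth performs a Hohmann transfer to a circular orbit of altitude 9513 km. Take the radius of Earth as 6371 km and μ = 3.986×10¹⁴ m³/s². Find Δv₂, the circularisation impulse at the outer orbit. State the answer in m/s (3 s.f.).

r₁ = 6371 + 479.6 = 6850.6 km = 6.8506×10⁶ m.
r₂ = 6371 + 9513 = 15884 km = 1.5884×10⁷ m.
Transfer ellipse a_t = (r₁ + r₂)/2 = 1.137×10⁷ m.
At r₁: circular v_c1 = √(μ/r₁) = 7628 m/s; transfer-perigee v_p = √[μ(2/r₁ − 1/a_t)] = 9017 m/s.
At r₂: circular v_c2 = √(μ/r₂) = 5009 m/s; transfer-apogee v_a = √[μ(2/r₂ − 1/a_t)] = 3889 m/s.
Δv₂ = v_c2 − v_a = 1121 m/s.

Δv ≈ 1120 m/s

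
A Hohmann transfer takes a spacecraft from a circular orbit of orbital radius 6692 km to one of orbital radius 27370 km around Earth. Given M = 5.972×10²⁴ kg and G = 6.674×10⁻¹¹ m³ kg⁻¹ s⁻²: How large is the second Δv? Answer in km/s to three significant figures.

Δv ≈ 1.42 km/s

μ = GM = 6.674×10⁻¹¹ × 5.972×10²⁴ = 3.986×10¹⁴ m³/s².
r₁ = 6692 km = 6.692×10⁶ m.
r₂ = 27370 km = 2.737×10⁷ m.
Transfer ellipse a_t = (r₁ + r₂)/2 = 1.703×10⁷ m.
At r₁: circular v_c1 = √(μ/r₁) = 7717 m/s; transfer-perigee v_p = √[μ(2/r₁ − 1/a_t)] = 9783 m/s.
At r₂: circular v_c2 = √(μ/r₂) = 3816 m/s; transfer-apogee v_a = √[μ(2/r₂ − 1/a_t)] = 2392 m/s.
Δv₂ = v_c2 − v_a = 1424 m/s.
= 1.424 km/s.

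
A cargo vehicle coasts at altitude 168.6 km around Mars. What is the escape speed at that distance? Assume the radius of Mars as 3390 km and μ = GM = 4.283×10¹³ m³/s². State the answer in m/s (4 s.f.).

r = 3390 + 168.6 = 3558.6 km = 3.5586×10⁶ m.
Escape speed v_esc = √(2μ/r) = √(2 × 4.283×10¹³ / 3.559×10⁶) = √(2.407×10⁷) = 4906 m/s.

v_esc ≈ 4906 m/s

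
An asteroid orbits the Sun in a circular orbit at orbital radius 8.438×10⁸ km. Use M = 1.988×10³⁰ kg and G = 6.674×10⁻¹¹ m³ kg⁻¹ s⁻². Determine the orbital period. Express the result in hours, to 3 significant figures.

μ = GM = 6.674×10⁻¹¹ × 1.988×10³⁰ = 1.327×10²⁰ m³/s².
r = 8.438×10⁸ km = 8.438×10¹¹ m.
Kepler's third law: T = 2π√(r³/μ) = 2π√((8.438×10¹¹)³ / 1.327×10²⁰).
r³/μ = 4.528×10¹⁵ s², so T = 2π × 6.729×10⁷ = 4.228×10⁸ s.
Converting: 4.228×10⁸ s ÷ 3600 = 1.174×10⁵ hours.

T ≈ 117000 hours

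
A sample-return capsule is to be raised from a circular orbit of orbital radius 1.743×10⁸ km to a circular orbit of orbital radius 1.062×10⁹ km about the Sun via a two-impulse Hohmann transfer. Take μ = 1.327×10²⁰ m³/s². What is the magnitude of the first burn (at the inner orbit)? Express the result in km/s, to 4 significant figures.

r₁ = 1.743×10⁸ km = 1.743×10¹¹ m.
r₂ = 1.062×10⁹ km = 1.062×10¹² m.
Transfer ellipse a_t = (r₁ + r₂)/2 = 6.182×10¹¹ m.
At r₁: circular v_c1 = √(μ/r₁) = 27590 m/s; transfer-perihelion v_p = √[μ(2/r₁ − 1/a_t)] = 36170 m/s.
Δv₁ = v_p − v_c1 = 8574 m/s.
= 8.574 km/s.

Δv ≈ 8.574 km/s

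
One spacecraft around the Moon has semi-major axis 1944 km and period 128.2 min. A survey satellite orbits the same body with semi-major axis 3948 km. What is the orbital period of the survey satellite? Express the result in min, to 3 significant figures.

Kepler's third law: T² ∝ a³, so T₂ = T₁ (a₂/a₁)^(3/2).
a₂/a₁ = 2.031, (a₂/a₁)^(3/2) = 2.894.
T₂ = 128.2 × 2.894 = 371.0 min.

T₂ ≈ 371 min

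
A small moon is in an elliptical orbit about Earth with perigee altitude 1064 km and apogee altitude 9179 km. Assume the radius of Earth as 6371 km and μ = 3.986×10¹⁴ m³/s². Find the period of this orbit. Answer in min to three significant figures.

r_p = 6371 + 1064 = 7435.0 km = 7.4350×10⁶ m.
r_a = 6371 + 9179 = 15550 km = 1.5550×10⁷ m.
Semi-major axis a = (r_p + r_a)/2 = (7435.0 + 15550)/2 = 11492 km = 1.149×10⁷ m.
By Kepler's third law T = 2π√(a³/μ) = 2π × 1.951×10³ = 1.226×10⁴ s.
= 204.4 min.

T ≈ 204 min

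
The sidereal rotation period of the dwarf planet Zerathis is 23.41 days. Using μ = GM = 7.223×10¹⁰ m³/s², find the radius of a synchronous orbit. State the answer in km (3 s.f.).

T = 23.41 days = 2.023×10⁶ s.
A synchronous orbit has period T, so by Kepler's third law a = (μT²/4π²)^(1/3).
μT²/4π² = 7.223×10¹⁰ × (2.023×10⁶)² / 39.48 = 7.485×10²¹ m³.
a = 1.956×10⁷ m = 19561 km.

r_sync ≈ 19600 km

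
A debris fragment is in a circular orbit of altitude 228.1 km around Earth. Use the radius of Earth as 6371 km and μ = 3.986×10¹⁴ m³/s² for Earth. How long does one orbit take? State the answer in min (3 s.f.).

r = 6371 + 228.1 = 6599.1 km = 6.5991×10⁶ m.
Kepler's third law: T = 2π√(r³/μ) = 2π√((6.599×10⁶)³ / 3.986×10¹⁴).
r³/μ = 7.210×10⁵ s², so T = 2π × 8.491×10² = 5.335×10³ s.
Converting: 5.335×10³ s ÷ 60.00 = 88.92 min.

T ≈ 88.9 min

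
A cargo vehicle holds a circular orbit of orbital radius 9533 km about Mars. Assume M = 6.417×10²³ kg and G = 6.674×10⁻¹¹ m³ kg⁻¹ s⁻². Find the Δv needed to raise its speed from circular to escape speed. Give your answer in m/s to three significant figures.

μ = GM = 6.674×10⁻¹¹ × 6.417×10²³ = 4.283×10¹³ m³/s².
r = 9533 km = 9.533×10⁶ m.
Circular speed v_c = √(μ/r) = 2120 m/s.
Escape speed v_esc = √(2μ/r) = √2 × v_c = 2998 m/s.
Δv = v_esc − v_c = 877.9 m/s.

Δv ≈ 878 m/s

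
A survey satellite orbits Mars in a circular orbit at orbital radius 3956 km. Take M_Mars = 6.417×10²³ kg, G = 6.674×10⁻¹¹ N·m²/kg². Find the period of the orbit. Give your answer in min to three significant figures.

μ = GM = 6.674×10⁻¹¹ × 6.417×10²³ = 4.283×10¹³ m³/s².
r = 3956 km = 3.956×10⁶ m.
Kepler's third law: T = 2π√(r³/μ) = 2π√((3.956×10⁶)³ / 4.283×10¹³).
r³/μ = 1.446×10⁶ s², so T = 2π × 1.202×10³ = 7.554×10³ s.
Converting: 7.554×10³ s ÷ 60.00 = 125.9 min.

T ≈ 126 min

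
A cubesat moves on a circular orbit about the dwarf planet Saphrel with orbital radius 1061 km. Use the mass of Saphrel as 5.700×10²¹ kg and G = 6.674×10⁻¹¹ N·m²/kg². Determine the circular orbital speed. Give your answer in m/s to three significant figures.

μ = GM = 6.674×10⁻¹¹ × 5.700×10²¹ = 3.804×10¹¹ m³/s².
r = 1061 km = 1.061×10⁶ m.
For a circular orbit v = √(μ/r) = √(3.804×10¹¹ / 1.061×10⁶) = √(3.585×10⁵) = 598.8 m/s.

v ≈ 599 m/s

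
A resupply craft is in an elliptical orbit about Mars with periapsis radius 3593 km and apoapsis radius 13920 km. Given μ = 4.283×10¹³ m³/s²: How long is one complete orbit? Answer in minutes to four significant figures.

T ≈ 414.6 minutes

Semi-major axis a = (r_p + r_a)/2 = (3593.0 + 13920)/2 = 8756.5 km = 8.756×10⁶ m.
By Kepler's third law T = 2π√(a³/μ) = 2π × 3.959×10³ = 2.488×10⁴ s.
= 414.6 minutes.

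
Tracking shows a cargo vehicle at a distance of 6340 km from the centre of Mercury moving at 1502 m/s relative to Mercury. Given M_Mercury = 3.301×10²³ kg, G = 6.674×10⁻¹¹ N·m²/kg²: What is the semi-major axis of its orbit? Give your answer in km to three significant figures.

μ = GM = 6.674×10⁻¹¹ × 3.301×10²³ = 2.203×10¹³ m³/s².
r = 6.340×10⁶ m.
Vis-viva rearranged: 1/a = 2/r − v²/μ = 3.155×10⁻⁷ − 1.024×10⁻⁷ = 2.131×10⁻⁷ m⁻¹.
a = 4.694×10⁶ m = 4693.6 km.

a ≈ 4690 km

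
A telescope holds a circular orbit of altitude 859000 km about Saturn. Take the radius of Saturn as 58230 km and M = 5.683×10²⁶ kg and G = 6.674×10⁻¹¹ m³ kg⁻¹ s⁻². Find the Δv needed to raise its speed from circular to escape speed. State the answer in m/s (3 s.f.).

μ = GM = 6.674×10⁻¹¹ × 5.683×10²⁶ = 3.793×10¹⁶ m³/s².
r = 58230 + 859000 = 917230 km = 9.1723×10⁸ m.
Circular speed v_c = √(μ/r) = 6430 m/s.
Escape speed v_esc = √(2μ/r) = √2 × v_c = 9094 m/s.
Δv = v_esc − v_c = 2664 m/s.

Δv ≈ 2660 m/s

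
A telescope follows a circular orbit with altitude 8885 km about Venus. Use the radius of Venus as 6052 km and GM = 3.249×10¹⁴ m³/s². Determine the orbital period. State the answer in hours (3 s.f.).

T ≈ 5.59 hours

r = 6052 + 8885 = 14937 km = 1.4937×10⁷ m.
Kepler's third law: T = 2π√(r³/μ) = 2π√((1.494×10⁷)³ / 3.249×10¹⁴).
r³/μ = 1.026×10⁷ s², so T = 2π × 3.203×10³ = 2.012×10⁴ s.
Converting: 2.012×10⁴ s ÷ 3600 = 5.590 hours.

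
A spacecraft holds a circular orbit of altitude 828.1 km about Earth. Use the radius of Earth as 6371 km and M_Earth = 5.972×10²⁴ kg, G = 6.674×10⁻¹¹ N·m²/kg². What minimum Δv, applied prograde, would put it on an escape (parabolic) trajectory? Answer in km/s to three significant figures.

Δv ≈ 3.08 km/s

μ = GM = 6.674×10⁻¹¹ × 5.972×10²⁴ = 3.986×10¹⁴ m³/s².
r = 6371 + 828.1 = 7199.1 km = 7.1991×10⁶ m.
Circular speed v_c = √(μ/r) = 7441 m/s.
Escape speed v_esc = √(2μ/r) = √2 × v_c = 10520 m/s.
Δv = v_esc − v_c = 3082 m/s = 3.082 km/s.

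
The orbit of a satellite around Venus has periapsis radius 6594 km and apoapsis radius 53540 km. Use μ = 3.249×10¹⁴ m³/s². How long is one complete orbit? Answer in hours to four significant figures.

Semi-major axis a = (r_p + r_a)/2 = (6594.0 + 53540)/2 = 30067 km = 3.007×10⁷ m.
By Kepler's third law T = 2π√(a³/μ) = 2π × 9.147×10³ = 5.747×10⁴ s.
= 15.96 hours.

T ≈ 15.96 hours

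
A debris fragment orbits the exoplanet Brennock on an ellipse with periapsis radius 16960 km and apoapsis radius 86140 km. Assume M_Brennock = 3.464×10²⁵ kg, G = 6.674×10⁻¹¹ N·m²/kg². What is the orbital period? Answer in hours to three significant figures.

T ≈ 13.4 hours

μ = GM = 6.674×10⁻¹¹ × 3.464×10²⁵ = 2.312×10¹⁵ m³/s².
Semi-major axis a = (r_p + r_a)/2 = (16960 + 86140)/2 = 51550 km = 5.155×10⁷ m.
By Kepler's third law T = 2π√(a³/μ) = 2π × 7.698×10³ = 4.837×10⁴ s.
= 13.44 hours.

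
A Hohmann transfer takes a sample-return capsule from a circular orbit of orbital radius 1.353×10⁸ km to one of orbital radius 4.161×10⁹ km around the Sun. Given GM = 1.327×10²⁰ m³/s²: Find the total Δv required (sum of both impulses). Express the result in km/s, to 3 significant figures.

Δv_total ≈ 16.5 km/s

r₁ = 1.353×10⁸ km = 1.353×10¹¹ m.
r₂ = 4.161×10⁹ km = 4.161×10¹² m.
Transfer ellipse a_t = (r₁ + r₂)/2 = 2.148×10¹² m.
At r₁: circular v_c1 = √(μ/r₁) = 31320 m/s; transfer-perihelion v_p = √[μ(2/r₁ − 1/a_t)] = 43590 m/s.
Δv₁ = v_p − v_c1 = 12270 m/s.
At r₂: circular v_c2 = √(μ/r₂) = 5647 m/s; transfer-aphelion v_a = √[μ(2/r₂ − 1/a_t)] = 1417 m/s.
Δv₂ = v_c2 − v_a = 4230 m/s.
Total Δv = Δv₁ + Δv₂ = 16500 m/s = 16.50 km/s.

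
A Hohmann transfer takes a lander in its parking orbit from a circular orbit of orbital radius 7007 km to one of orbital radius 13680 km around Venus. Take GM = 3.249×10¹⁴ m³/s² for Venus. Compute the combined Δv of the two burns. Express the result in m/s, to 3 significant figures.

Δv_total ≈ 1880 m/s

r₁ = 7007 km = 7.007×10⁶ m.
r₂ = 13680 km = 1.368×10⁷ m.
Transfer ellipse a_t = (r₁ + r₂)/2 = 1.034×10⁷ m.
At r₁: circular v_c1 = √(μ/r₁) = 6809 m/s; transfer-periapsis v_p = √[μ(2/r₁ − 1/a_t)] = 7831 m/s.
Δv₁ = v_p − v_c1 = 1022 m/s.
At r₂: circular v_c2 = √(μ/r₂) = 4873 m/s; transfer-apoapsis v_a = √[μ(2/r₂ − 1/a_t)] = 4011 m/s.
Δv₂ = v_c2 − v_a = 862.3 m/s.
Total Δv = Δv₁ + Δv₂ = 1884 m/s.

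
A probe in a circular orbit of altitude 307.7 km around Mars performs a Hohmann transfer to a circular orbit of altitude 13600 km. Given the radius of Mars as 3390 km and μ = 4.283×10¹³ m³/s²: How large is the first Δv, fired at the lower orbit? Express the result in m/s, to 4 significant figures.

Δv ≈ 958.4 m/s

r₁ = 3390 + 307.7 = 3697.7 km = 3.6977×10⁶ m.
r₂ = 3390 + 13600 = 16990 km = 1.6990×10⁷ m.
Transfer ellipse a_t = (r₁ + r₂)/2 = 1.034×10⁷ m.
At r₁: circular v_c1 = √(μ/r₁) = 3403 m/s; transfer-periapsis v_p = √[μ(2/r₁ − 1/a_t)] = 4362 m/s.
Δv₁ = v_p − v_c1 = 958.4 m/s.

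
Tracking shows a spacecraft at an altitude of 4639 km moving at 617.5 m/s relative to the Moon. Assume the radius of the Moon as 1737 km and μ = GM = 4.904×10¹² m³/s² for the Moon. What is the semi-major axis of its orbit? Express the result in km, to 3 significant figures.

a ≈ 4240 km

r = 1737 + 4639 = 6376.0 km = 6.376×10⁶ m.
Vis-viva rearranged: 1/a = 2/r − v²/μ = 3.137×10⁻⁷ − 7.775×10⁻⁸ = 2.359×10⁻⁷ m⁻¹.
a = 4.239×10⁶ m = 4238.7 km.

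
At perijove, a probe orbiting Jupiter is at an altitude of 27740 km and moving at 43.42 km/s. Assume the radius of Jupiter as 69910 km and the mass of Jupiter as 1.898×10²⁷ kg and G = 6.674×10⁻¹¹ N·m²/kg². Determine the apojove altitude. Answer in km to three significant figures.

apojove altitude ≈ 1.90×10⁵ km

μ = GM = 6.674×10⁻¹¹ × 1.898×10²⁷ = 1.267×10¹⁷ m³/s².
r_p = 69910 + 27740 = 97650 km = 9.765×10⁷ m.
Specific energy ε = v²/2 − μ/r = -3.546×10⁸ J/kg, so a = −μ/(2ε) = 1.786×10⁸ m.
The apsides satisfy r_p + r_a = 2a, so the apojove radius is 2a − r_p = 2.596×10⁸ m = 2.5962×10⁵ km.
Apojove altitude = 2.5962×10⁵ − 69910 = 1.8971×10⁵ km.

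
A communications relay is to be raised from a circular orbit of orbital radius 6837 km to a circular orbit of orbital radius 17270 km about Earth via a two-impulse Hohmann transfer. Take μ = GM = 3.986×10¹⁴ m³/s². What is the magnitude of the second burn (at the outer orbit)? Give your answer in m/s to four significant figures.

Δv ≈ 1186 m/s

r₁ = 6837 km = 6.837×10⁶ m.
r₂ = 17270 km = 1.727×10⁷ m.
Transfer ellipse a_t = (r₁ + r₂)/2 = 1.205×10⁷ m.
At r₁: circular v_c1 = √(μ/r₁) = 7635 m/s; transfer-perigee v_p = √[μ(2/r₁ − 1/a_t)] = 9140 m/s.
At r₂: circular v_c2 = √(μ/r₂) = 4804 m/s; transfer-apogee v_a = √[μ(2/r₂ − 1/a_t)] = 3618 m/s.
Δv₂ = v_c2 − v_a = 1186 m/s.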